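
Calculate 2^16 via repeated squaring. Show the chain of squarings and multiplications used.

Computing 2^16 by squaring (build up from 2^1; each line after the first costs one multiplication):

2^1 = 2
2^2 = (2^1)^2 = 2^2 = 4
2^4 = (2^2)^2 = 4^2 = 16
2^8 = (2^4)^2 = 16^2 = 256
2^16 = (2^8)^2 = 256^2 = 65536

Result: 65536
Multiplications needed: 4 (4 lines after 2^1)

2^16 = 65536. Using exponentiation by squaring, this requires 4 multiplications. The key idea: if the exponent is even, square the half-power; if odd, multiply by the base once.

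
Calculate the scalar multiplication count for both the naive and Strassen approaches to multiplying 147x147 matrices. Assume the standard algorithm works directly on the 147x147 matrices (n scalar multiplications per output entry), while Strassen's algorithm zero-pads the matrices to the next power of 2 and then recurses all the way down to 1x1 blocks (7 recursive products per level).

Matrix multiplication for 147x147 matrices:

Strassen's algorithm requires power-of-2 dimensions. Pad 147x147 to 256x256 (next power of 2).

Standard algorithm: 147^3 = 3176523 multiplications
Strassen's algorithm: 7^(log2(256)) = 7^8 = 5764801 multiplications
Difference: 3176523 - 5764801 = -2588278 (Strassen uses MORE here due to padding overhead — for small or just-over-power-of-2 n, padding can outweigh the per-level savings)

Standard: 3176523 multiplications (147^3). Strassen: 5764801 multiplications (7^8, after padding to 256x256). Strassen reduces 8 recursive multiplications to 7 at each level.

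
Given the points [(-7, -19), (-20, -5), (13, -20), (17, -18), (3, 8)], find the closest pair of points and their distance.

Computing all pairwise distances among 5 points:

d((-7, -19), (-20, -5)) = 19.105
d((-7, -19), (13, -20)) = 20.025
d((-7, -19), (17, -18)) = 24.0208
d((-7, -19), (3, 8)) = 28.7924
d((-20, -5), (13, -20)) = 36.2491
d((-20, -5), (17, -18)) = 39.2173
d((-20, -5), (3, 8)) = 26.4197
d((13, -20), (17, -18)) = 4.4721 <-- minimum
d((13, -20), (3, 8)) = 29.7321
d((17, -18), (3, 8)) = 29.5296

Closest pair: (13, -20) and (17, -18) with distance 4.4721

The closest pair is (13, -20) and (17, -18) with Euclidean distance 4.4721. For 5 points, brute-force pairwise comparison is shown above. For large n, the divide-and-conquer algorithm (sort by x, recurse on halves, check the dividing strip) achieves O(n log n).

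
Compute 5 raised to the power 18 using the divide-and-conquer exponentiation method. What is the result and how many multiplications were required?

Computing 5^18 by squaring (build up from 5^1; each line after the first costs one multiplication):

5^1 = 5
5^2 = (5^1)^2 = 5^2 = 25
5^4 = (5^2)^2 = 25^2 = 625
5^8 = (5^4)^2 = 625^2 = 390625
5^9 = 5 * 5^8 = 5 * 390625 = 1953125
5^18 = (5^9)^2 = 1953125^2 = 3814697265625

Result: 3814697265625
Multiplications needed: 5 (5 lines after 5^1)

5^18 = 3814697265625. Using exponentiation by squaring, this requires 5 multiplications. The key idea: if the exponent is even, square the half-power; if odd, multiply by the base once.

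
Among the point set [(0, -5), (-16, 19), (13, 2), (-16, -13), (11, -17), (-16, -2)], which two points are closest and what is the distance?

Computing all pairwise distances among 6 points:

d((0, -5), (-16, 19)) = 28.8444
d((0, -5), (13, 2)) = 14.7648
d((0, -5), (-16, -13)) = 17.8885
d((0, -5), (11, -17)) = 16.2788
d((0, -5), (-16, -2)) = 16.2788
d((-16, 19), (13, 2)) = 33.6155
d((-16, 19), (-16, -13)) = 32.0
d((-16, 19), (11, -17)) = 45.0
d((-16, 19), (-16, -2)) = 21.0
d((13, 2), (-16, -13)) = 32.6497
d((13, 2), (11, -17)) = 19.105
d((13, 2), (-16, -2)) = 29.2746
d((-16, -13), (11, -17)) = 27.2947
d((-16, -13), (-16, -2)) = 11.0 <-- minimum
d((11, -17), (-16, -2)) = 30.8869

Closest pair: (-16, -13) and (-16, -2) with distance 11.0

The closest pair is (-16, -13) and (-16, -2) with Euclidean distance 11.0. For 6 points, brute-force pairwise comparison is shown above. For large n, the divide-and-conquer algorithm (sort by x, recurse on halves, check the dividing strip) achieves O(n log n).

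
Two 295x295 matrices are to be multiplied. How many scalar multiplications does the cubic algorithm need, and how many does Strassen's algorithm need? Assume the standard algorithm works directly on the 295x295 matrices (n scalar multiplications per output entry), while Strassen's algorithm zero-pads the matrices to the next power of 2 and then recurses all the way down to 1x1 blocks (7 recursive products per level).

Matrix multiplication for 295x295 matrices:

Strassen's algorithm requires power-of-2 dimensions. Pad 295x295 to 512x512 (next power of 2).

Standard algorithm: 295^3 = 25672375 multiplications
Strassen's algorithm: 7^(log2(512)) = 7^9 = 40353607 multiplications
Difference: 25672375 - 40353607 = -14681232 (Strassen uses MORE here due to padding overhead — for small or just-over-power-of-2 n, padding can outweigh the per-level savings)

Standard: 25672375 multiplications (295^3). Strassen: 40353607 multiplications (7^9, after padding to 512x512). Strassen reduces 8 recursive multiplications to 7 at each level.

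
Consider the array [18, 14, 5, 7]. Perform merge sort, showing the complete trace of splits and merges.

Merge sort trace:

Split: [18, 14, 5, 7] -> [18, 14] and [5, 7]
  Split: [18, 14] -> [18] and [14]
  Merge: [18] + [14] -> [14, 18]
  Split: [5, 7] -> [5] and [7]
  Merge: [5] + [7] -> [5, 7]
Merge: [14, 18] + [5, 7] -> [5, 7, 14, 18]

Final sorted array: [5, 7, 14, 18]

The merge sort proceeds by recursively splitting the array and merging sorted halves.
After all merges, the sorted array is [5, 7, 14, 18].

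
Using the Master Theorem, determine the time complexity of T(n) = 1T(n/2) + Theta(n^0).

Master Theorem for T(n) = 1T(n/2) + O(n^0):

a = 1, b = 2, c = 0
log_b(a) = log_2(1) = 0.0000

Case 2: c = 0 = log_2(1) = 0.0000
T(n) = O(n^0 log n) = O(log n)

For T(n) = 1T(n/2) + O(n^0): log_2(1) = 0.0000. This is Case 2 of the Master Theorem (c = log_b(a), equal work at all levels), giving O(log n).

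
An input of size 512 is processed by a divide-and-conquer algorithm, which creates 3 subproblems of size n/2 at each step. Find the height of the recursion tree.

For divide and conquer with division factor 2:

Problem sizes at each level:
Level 0: 512
Level 1: 256
Level 2: 128
Level 3: 64
Level 4: 32
Level 5: 16
Level 6: 8
Level 7: 4
Level 8: 2
Level 9: 1

The root is level 0 and the size-1 base case is level 9 (the tree spans levels 0 through 9, i.e. 10 levels counting the root), so the depth is the number of divisions: log_2(512) = 9

The recursion tree depth is log_2(512) = 9. At each level, the problem size is divided by 2, so it takes 9 divisions to reduce to a base case of size 1. The algorithm makes 3 recursive calls at each level.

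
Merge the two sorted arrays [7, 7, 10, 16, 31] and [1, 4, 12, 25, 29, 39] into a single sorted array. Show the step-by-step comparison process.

Merging process:

Compare 7 vs 1: take 1 from right. Merged: [1]
Compare 7 vs 4: take 4 from right. Merged: [1, 4]
Compare 7 vs 12: take 7 from left. Merged: [1, 4, 7]
Compare 7 vs 12: take 7 from left. Merged: [1, 4, 7, 7]
Compare 10 vs 12: take 10 from left. Merged: [1, 4, 7, 7, 10]
Compare 16 vs 12: take 12 from right. Merged: [1, 4, 7, 7, 10, 12]
Compare 16 vs 25: take 16 from left. Merged: [1, 4, 7, 7, 10, 12, 16]
Compare 31 vs 25: take 25 from right. Merged: [1, 4, 7, 7, 10, 12, 16, 25]
Compare 31 vs 29: take 29 from right. Merged: [1, 4, 7, 7, 10, 12, 16, 25, 29]
Compare 31 vs 39: take 31 from left. Merged: [1, 4, 7, 7, 10, 12, 16, 25, 29, 31]
Append remaining from right: [39]. Merged: [1, 4, 7, 7, 10, 12, 16, 25, 29, 31, 39]

Final merged array: [1, 4, 7, 7, 10, 12, 16, 25, 29, 31, 39]
Total comparisons: 10

The merged array is [1, 4, 7, 7, 10, 12, 16, 25, 29, 31, 39], requiring 10 comparisons. The merge step runs in O(n) time where n is the total number of elements.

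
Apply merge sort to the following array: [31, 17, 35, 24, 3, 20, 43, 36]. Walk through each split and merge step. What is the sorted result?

Merge sort trace:

Split: [31, 17, 35, 24, 3, 20, 43, 36] -> [31, 17, 35, 24] and [3, 20, 43, 36]
  Split: [31, 17, 35, 24] -> [31, 17] and [35, 24]
    Split: [31, 17] -> [31] and [17]
    Merge: [31] + [17] -> [17, 31]
    Split: [35, 24] -> [35] and [24]
    Merge: [35] + [24] -> [24, 35]
  Merge: [17, 31] + [24, 35] -> [17, 24, 31, 35]
  Split: [3, 20, 43, 36] -> [3, 20] and [43, 36]
    Split: [3, 20] -> [3] and [20]
    Merge: [3] + [20] -> [3, 20]
    Split: [43, 36] -> [43] and [36]
    Merge: [43] + [36] -> [36, 43]
  Merge: [3, 20] + [36, 43] -> [3, 20, 36, 43]
Merge: [17, 24, 31, 35] + [3, 20, 36, 43] -> [3, 17, 20, 24, 31, 35, 36, 43]

Final sorted array: [3, 17, 20, 24, 31, 35, 36, 43]

The merge sort proceeds by recursively splitting the array and merging sorted halves.
After all merges, the sorted array is [3, 17, 20, 24, 31, 35, 36, 43].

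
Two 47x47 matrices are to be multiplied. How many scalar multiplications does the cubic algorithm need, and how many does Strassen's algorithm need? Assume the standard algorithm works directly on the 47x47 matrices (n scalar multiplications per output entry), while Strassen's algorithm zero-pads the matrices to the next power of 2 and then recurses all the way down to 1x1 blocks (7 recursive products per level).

Matrix multiplication for 47x47 matrices:

Strassen's algorithm requires power-of-2 dimensions. Pad 47x47 to 64x64 (next power of 2).

Standard algorithm: 47^3 = 103823 multiplications
Strassen's algorithm: 7^(log2(64)) = 7^6 = 117649 multiplications
Difference: 103823 - 117649 = -13826 (Strassen uses MORE here due to padding overhead — for small or just-over-power-of-2 n, padding can outweigh the per-level savings)

Standard: 103823 multiplications (47^3). Strassen: 117649 multiplications (7^6, after padding to 64x64). Strassen reduces 8 recursive multiplications to 7 at each level.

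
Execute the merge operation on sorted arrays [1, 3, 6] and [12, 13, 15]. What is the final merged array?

Merging process:

Compare 1 vs 12: take 1 from left. Merged: [1]
Compare 3 vs 12: take 3 from left. Merged: [1, 3]
Compare 6 vs 12: take 6 from left. Merged: [1, 3, 6]
Append remaining from right: [12, 13, 15]. Merged: [1, 3, 6, 12, 13, 15]

Final merged array: [1, 3, 6, 12, 13, 15]
Total comparisons: 3

The merged array is [1, 3, 6, 12, 13, 15], requiring 3 comparisons. The merge step runs in O(n) time where n is the total number of elements.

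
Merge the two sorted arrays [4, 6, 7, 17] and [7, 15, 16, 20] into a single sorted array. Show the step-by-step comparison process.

Merging process:

Compare 4 vs 7: take 4 from left. Merged: [4]
Compare 6 vs 7: take 6 from left. Merged: [4, 6]
Compare 7 vs 7: take 7 from left. Merged: [4, 6, 7]
Compare 17 vs 7: take 7 from right. Merged: [4, 6, 7, 7]
Compare 17 vs 15: take 15 from right. Merged: [4, 6, 7, 7, 15]
Compare 17 vs 16: take 16 from right. Merged: [4, 6, 7, 7, 15, 16]
Compare 17 vs 20: take 17 from left. Merged: [4, 6, 7, 7, 15, 16, 17]
Append remaining from right: [20]. Merged: [4, 6, 7, 7, 15, 16, 17, 20]

Final merged array: [4, 6, 7, 7, 15, 16, 17, 20]
Total comparisons: 7

The merged array is [4, 6, 7, 7, 15, 16, 17, 20], requiring 7 comparisons. The merge step runs in O(n) time where n is the total number of elements.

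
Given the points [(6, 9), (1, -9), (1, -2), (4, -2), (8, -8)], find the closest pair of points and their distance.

Computing all pairwise distances among 5 points:

d((6, 9), (1, -9)) = 18.6815
d((6, 9), (1, -2)) = 12.083
d((6, 9), (4, -2)) = 11.1803
d((6, 9), (8, -8)) = 17.1172
d((1, -9), (1, -2)) = 7.0
d((1, -9), (4, -2)) = 7.6158
d((1, -9), (8, -8)) = 7.0711
d((1, -2), (4, -2)) = 3.0 <-- minimum
d((1, -2), (8, -8)) = 9.2195
d((4, -2), (8, -8)) = 7.2111

Closest pair: (1, -2) and (4, -2) with distance 3.0

The closest pair is (1, -2) and (4, -2) with Euclidean distance 3.0. For 5 points, brute-force pairwise comparison is shown above. For large n, the divide-and-conquer algorithm (sort by x, recurse on halves, check the dividing strip) achieves O(n log n).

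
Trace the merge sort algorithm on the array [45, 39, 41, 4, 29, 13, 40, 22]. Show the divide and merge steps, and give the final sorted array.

Merge sort trace:

Split: [45, 39, 41, 4, 29, 13, 40, 22] -> [45, 39, 41, 4] and [29, 13, 40, 22]
  Split: [45, 39, 41, 4] -> [45, 39] and [41, 4]
    Split: [45, 39] -> [45] and [39]
    Merge: [45] + [39] -> [39, 45]
    Split: [41, 4] -> [41] and [4]
    Merge: [41] + [4] -> [4, 41]
  Merge: [39, 45] + [4, 41] -> [4, 39, 41, 45]
  Split: [29, 13, 40, 22] -> [29, 13] and [40, 22]
    Split: [29, 13] -> [29] and [13]
    Merge: [29] + [13] -> [13, 29]
    Split: [40, 22] -> [40] and [22]
    Merge: [40] + [22] -> [22, 40]
  Merge: [13, 29] + [22, 40] -> [13, 22, 29, 40]
Merge: [4, 39, 41, 45] + [13, 22, 29, 40] -> [4, 13, 22, 29, 39, 40, 41, 45]

Final sorted array: [4, 13, 22, 29, 39, 40, 41, 45]

The merge sort proceeds by recursively splitting the array and merging sorted halves.
After all merges, the sorted array is [4, 13, 22, 29, 39, 40, 41, 45].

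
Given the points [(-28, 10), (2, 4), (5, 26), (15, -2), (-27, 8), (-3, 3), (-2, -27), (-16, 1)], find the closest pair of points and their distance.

Computing all pairwise distances among 8 points:

d((-28, 10), (2, 4)) = 30.5941
d((-28, 10), (5, 26)) = 36.6742
d((-28, 10), (15, -2)) = 44.643
d((-28, 10), (-27, 8)) = 2.2361 <-- minimum
d((-28, 10), (-3, 3)) = 25.9615
d((-28, 10), (-2, -27)) = 45.2217
d((-28, 10), (-16, 1)) = 15.0
d((2, 4), (5, 26)) = 22.2036
d((2, 4), (15, -2)) = 14.3178
d((2, 4), (-27, 8)) = 29.2746
d((2, 4), (-3, 3)) = 5.099
d((2, 4), (-2, -27)) = 31.257
d((2, 4), (-16, 1)) = 18.2483
d((5, 26), (15, -2)) = 29.7321
d((5, 26), (-27, 8)) = 36.7151
d((5, 26), (-3, 3)) = 24.3516
d((5, 26), (-2, -27)) = 53.4603
d((5, 26), (-16, 1)) = 32.6497
d((15, -2), (-27, 8)) = 43.1741
d((15, -2), (-3, 3)) = 18.6815
d((15, -2), (-2, -27)) = 30.2324
d((15, -2), (-16, 1)) = 31.1448
d((-27, 8), (-3, 3)) = 24.5153
d((-27, 8), (-2, -27)) = 43.0116
d((-27, 8), (-16, 1)) = 13.0384
d((-3, 3), (-2, -27)) = 30.0167
d((-3, 3), (-16, 1)) = 13.1529
d((-2, -27), (-16, 1)) = 31.305

Closest pair: (-28, 10) and (-27, 8) with distance 2.2361

The closest pair is (-28, 10) and (-27, 8) with Euclidean distance 2.2361. For 8 points, brute-force pairwise comparison is shown above. For large n, the divide-and-conquer algorithm (sort by x, recurse on halves, check the dividing strip) achieves O(n log n).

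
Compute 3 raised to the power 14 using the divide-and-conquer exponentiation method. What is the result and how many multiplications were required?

Computing 3^14 by squaring (build up from 3^1; each line after the first costs one multiplication):

3^1 = 3
3^2 = (3^1)^2 = 3^2 = 9
3^3 = 3 * 3^2 = 3 * 9 = 27
3^6 = (3^3)^2 = 27^2 = 729
3^7 = 3 * 3^6 = 3 * 729 = 2187
3^14 = (3^7)^2 = 2187^2 = 4782969

Result: 4782969
Multiplications needed: 5 (5 lines after 3^1)

3^14 = 4782969. Using exponentiation by squaring, this requires 5 multiplications. The key idea: if the exponent is even, square the half-power; if odd, multiply by the base once.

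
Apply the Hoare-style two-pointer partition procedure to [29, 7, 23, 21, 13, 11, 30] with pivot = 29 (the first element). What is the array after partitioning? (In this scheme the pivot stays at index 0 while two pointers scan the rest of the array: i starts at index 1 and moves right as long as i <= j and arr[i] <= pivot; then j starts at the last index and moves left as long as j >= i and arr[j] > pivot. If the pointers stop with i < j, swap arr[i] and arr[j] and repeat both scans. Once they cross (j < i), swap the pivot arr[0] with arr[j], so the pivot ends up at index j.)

Hoare-style two-pointer partition with pivot = 29:

Initial array: [29, 7, 23, 21, 13, 11, 30]

Pointers start at i = 1, j = 6.
i ends at 6, j ends at 5: the pointers have crossed (j < i), so scanning stops.

Swap pivot arr[0] with arr[5] to place pivot at position 5: [11, 7, 23, 21, 13, 29, 30]
Pivot position: 5

After partitioning with pivot 29, the array becomes [11, 7, 23, 21, 13, 29, 30]. The pivot is placed at index 5. All elements to the left of the pivot are <= 29, and all elements to the right are > 29.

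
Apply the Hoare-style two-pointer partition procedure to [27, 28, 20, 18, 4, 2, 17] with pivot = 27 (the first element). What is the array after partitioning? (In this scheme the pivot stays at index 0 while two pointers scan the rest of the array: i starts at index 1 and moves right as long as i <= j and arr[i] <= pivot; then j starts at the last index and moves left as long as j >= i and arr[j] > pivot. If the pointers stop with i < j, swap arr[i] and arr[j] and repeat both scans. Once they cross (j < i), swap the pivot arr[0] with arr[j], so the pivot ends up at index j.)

Hoare-style two-pointer partition with pivot = 27:

Initial array: [27, 28, 20, 18, 4, 2, 17]

Pointers start at i = 1, j = 6.
i stops at index 1 (arr[1]=28 > 27), j stops at index 6 (arr[6]=17 <= 27): swap arr[1] and arr[6], array becomes [27, 17, 20, 18, 4, 2, 28]
i ends at 6, j ends at 5: the pointers have crossed (j < i), so scanning stops.

Swap pivot arr[0] with arr[5] to place pivot at position 5: [2, 17, 20, 18, 4, 27, 28]
Pivot position: 5

After partitioning with pivot 27, the array becomes [2, 17, 20, 18, 4, 27, 28]. The pivot is placed at index 5. All elements to the left of the pivot are <= 27, and all elements to the right are > 27.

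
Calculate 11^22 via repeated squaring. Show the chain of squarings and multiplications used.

Computing 11^22 by squaring (build up from 11^1; each line after the first costs one multiplication):

11^1 = 11
11^2 = (11^1)^2 = 11^2 = 121
11^4 = (11^2)^2 = 121^2 = 14641
11^5 = 11 * 11^4 = 11 * 14641 = 161051
11^10 = (11^5)^2 = 161051^2 = 25937424601
11^11 = 11 * 11^10 = 11 * 25937424601 = 285311670611
11^22 = (11^11)^2 = 285311670611^2 = 81402749386839761113321

Result: 81402749386839761113321
Multiplications needed: 6 (6 lines after 11^1)

11^22 = 81402749386839761113321. Using exponentiation by squaring, this requires 6 multiplications. The key idea: if the exponent is even, square the half-power; if odd, multiply by the base once.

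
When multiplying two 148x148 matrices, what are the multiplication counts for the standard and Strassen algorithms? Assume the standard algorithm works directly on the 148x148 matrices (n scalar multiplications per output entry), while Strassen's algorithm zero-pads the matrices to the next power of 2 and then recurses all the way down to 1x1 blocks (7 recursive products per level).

Matrix multiplication for 148x148 matrices:

Strassen's algorithm requires power-of-2 dimensions. Pad 148x148 to 256x256 (next power of 2).

Standard algorithm: 148^3 = 3241792 multiplications
Strassen's algorithm: 7^(log2(256)) = 7^8 = 5764801 multiplications
Difference: 3241792 - 5764801 = -2523009 (Strassen uses MORE here due to padding overhead — for small or just-over-power-of-2 n, padding can outweigh the per-level savings)

Standard: 3241792 multiplications (148^3). Strassen: 5764801 multiplications (7^8, after padding to 256x256). Strassen reduces 8 recursive multiplications to 7 at each level.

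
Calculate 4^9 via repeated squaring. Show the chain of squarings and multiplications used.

Computing 4^9 by squaring (build up from 4^1; each line after the first costs one multiplication):

4^1 = 4
4^2 = (4^1)^2 = 4^2 = 16
4^4 = (4^2)^2 = 16^2 = 256
4^8 = (4^4)^2 = 256^2 = 65536
4^9 = 4 * 4^8 = 4 * 65536 = 262144

Result: 262144
Multiplications needed: 4 (4 lines after 4^1)

4^9 = 262144. Using exponentiation by squaring, this requires 4 multiplications. The key idea: if the exponent is even, square the half-power; if odd, multiply by the base once.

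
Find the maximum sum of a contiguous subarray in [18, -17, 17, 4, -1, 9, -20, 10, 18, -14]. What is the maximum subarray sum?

Using Kadane's algorithm on [18, -17, 17, 4, -1, 9, -20, 10, 18, -14]:

Scanning through the array:
Position 1 (value -17): max_ending_here = 1, max_so_far = 18
Position 2 (value 17): max_ending_here = 18, max_so_far = 18
Position 3 (value 4): max_ending_here = 22, max_so_far = 22
Position 4 (value -1): max_ending_here = 21, max_so_far = 22
Position 5 (value 9): max_ending_here = 30, max_so_far = 30
Position 6 (value -20): max_ending_here = 10, max_so_far = 30
Position 7 (value 10): max_ending_here = 20, max_so_far = 30
Position 8 (value 18): max_ending_here = 38, max_so_far = 38
Position 9 (value -14): max_ending_here = 24, max_so_far = 38

Maximum subarray: [18, -17, 17, 4, -1, 9, -20, 10, 18]
Maximum sum: 38

The maximum subarray is [18, -17, 17, 4, -1, 9, -20, 10, 18] with sum 38. This subarray runs from index 0 to index 8.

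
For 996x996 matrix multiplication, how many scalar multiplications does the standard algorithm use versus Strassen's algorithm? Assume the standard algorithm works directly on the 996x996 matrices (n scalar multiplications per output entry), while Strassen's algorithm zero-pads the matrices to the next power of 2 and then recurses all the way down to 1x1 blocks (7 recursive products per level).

Matrix multiplication for 996x996 matrices:

Strassen's algorithm requires power-of-2 dimensions. Pad 996x996 to 1024x1024 (next power of 2).

Standard algorithm: 996^3 = 988047936 multiplications
Strassen's algorithm: 7^(log2(1024)) = 7^10 = 282475249 multiplications
Savings: 988047936 - 282475249 = 705572687 multiplications

Standard: 988047936 multiplications (996^3). Strassen: 282475249 multiplications (7^10, after padding to 1024x1024). Strassen reduces 8 recursive multiplications to 7 at each level.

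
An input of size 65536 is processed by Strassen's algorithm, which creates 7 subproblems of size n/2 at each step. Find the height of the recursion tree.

For divide and conquer with division factor 2:

Problem sizes at each level:
Level 0: 65536
Level 1: 32768
Level 2: 16384
Level 3: 8192
Level 4: 4096
Level 5: 2048
Level 6: 1024
Level 7: 512
Level 8: 256
Level 9: 128
Level 10: 64
Level 11: 32
Level 12: 16
Level 13: 8
Level 14: 4
Level 15: 2
Level 16: 1

The root is level 0 and the size-1 base case is level 16 (the tree spans levels 0 through 16, i.e. 17 levels counting the root), so the depth is the number of divisions: log_2(65536) = 16

The recursion tree depth is log_2(65536) = 16. At each level, the problem size is divided by 2, so it takes 16 divisions to reduce to a base case of size 1. The algorithm makes 7 recursive calls at each level.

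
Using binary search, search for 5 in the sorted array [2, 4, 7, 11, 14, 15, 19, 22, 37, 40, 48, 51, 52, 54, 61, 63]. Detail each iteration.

Binary search for 5 in [2, 4, 7, 11, 14, 15, 19, 22, 37, 40, 48, 51, 52, 54, 61, 63]:

lo=0, hi=15, mid=7, arr[mid]=22 -> 22 > 5, search left half
lo=0, hi=6, mid=3, arr[mid]=11 -> 11 > 5, search left half
lo=0, hi=2, mid=1, arr[mid]=4 -> 4 < 5, search right half
lo=2, hi=2, mid=2, arr[mid]=7 -> 7 > 5, search left half
lo=2 > hi=1, target 5 not found

Binary search determines that 5 is not in the array after 4 comparisons. The search space was exhausted without finding the target.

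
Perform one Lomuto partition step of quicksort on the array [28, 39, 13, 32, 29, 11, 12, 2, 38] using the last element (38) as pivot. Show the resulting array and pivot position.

Lomuto partition with pivot = 38:

Initial array: [28, 39, 13, 32, 29, 11, 12, 2, 38]

arr[0]=28 <= 38: swap with position 0, array becomes [28, 39, 13, 32, 29, 11, 12, 2, 38]
arr[1]=39 > 38: no swap
arr[2]=13 <= 38: swap with position 1, array becomes [28, 13, 39, 32, 29, 11, 12, 2, 38]
arr[3]=32 <= 38: swap with position 2, array becomes [28, 13, 32, 39, 29, 11, 12, 2, 38]
arr[4]=29 <= 38: swap with position 3, array becomes [28, 13, 32, 29, 39, 11, 12, 2, 38]
arr[5]=11 <= 38: swap with position 4, array becomes [28, 13, 32, 29, 11, 39, 12, 2, 38]
arr[6]=12 <= 38: swap with position 5, array becomes [28, 13, 32, 29, 11, 12, 39, 2, 38]
arr[7]=2 <= 38: swap with position 6, array becomes [28, 13, 32, 29, 11, 12, 2, 39, 38]

Place pivot at position 7: [28, 13, 32, 29, 11, 12, 2, 38, 39]
Pivot position: 7

After partitioning with pivot 38, the array becomes [28, 13, 32, 29, 11, 12, 2, 38, 39]. The pivot is placed at index 7. All elements to the left of the pivot are <= 38, and all elements to the right are > 38.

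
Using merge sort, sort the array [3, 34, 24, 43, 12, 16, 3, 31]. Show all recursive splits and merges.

Merge sort trace:

Split: [3, 34, 24, 43, 12, 16, 3, 31] -> [3, 34, 24, 43] and [12, 16, 3, 31]
  Split: [3, 34, 24, 43] -> [3, 34] and [24, 43]
    Split: [3, 34] -> [3] and [34]
    Merge: [3] + [34] -> [3, 34]
    Split: [24, 43] -> [24] and [43]
    Merge: [24] + [43] -> [24, 43]
  Merge: [3, 34] + [24, 43] -> [3, 24, 34, 43]
  Split: [12, 16, 3, 31] -> [12, 16] and [3, 31]
    Split: [12, 16] -> [12] and [16]
    Merge: [12] + [16] -> [12, 16]
    Split: [3, 31] -> [3] and [31]
    Merge: [3] + [31] -> [3, 31]
  Merge: [12, 16] + [3, 31] -> [3, 12, 16, 31]
Merge: [3, 24, 34, 43] + [3, 12, 16, 31] -> [3, 3, 12, 16, 24, 31, 34, 43]

Final sorted array: [3, 3, 12, 16, 24, 31, 34, 43]

The merge sort proceeds by recursively splitting the array and merging sorted halves.
After all merges, the sorted array is [3, 3, 12, 16, 24, 31, 34, 43].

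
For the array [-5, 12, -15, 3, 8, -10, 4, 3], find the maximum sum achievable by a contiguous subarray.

Using Kadane's algorithm on [-5, 12, -15, 3, 8, -10, 4, 3]:

Scanning through the array:
Position 1 (value 12): max_ending_here = 12, max_so_far = 12
Position 2 (value -15): max_ending_here = -3, max_so_far = 12
Position 3 (value 3): max_ending_here = 3, max_so_far = 12
Position 4 (value 8): max_ending_here = 11, max_so_far = 12
Position 5 (value -10): max_ending_here = 1, max_so_far = 12
Position 6 (value 4): max_ending_here = 5, max_so_far = 12
Position 7 (value 3): max_ending_here = 8, max_so_far = 12

Maximum subarray: [12]
Maximum sum: 12

The maximum subarray is [12] with sum 12. This subarray runs from index 1 to index 1.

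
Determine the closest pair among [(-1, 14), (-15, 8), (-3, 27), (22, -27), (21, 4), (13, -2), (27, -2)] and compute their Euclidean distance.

Computing all pairwise distances among 7 points:

d((-1, 14), (-15, 8)) = 15.2315
d((-1, 14), (-3, 27)) = 13.1529
d((-1, 14), (22, -27)) = 47.0106
d((-1, 14), (21, 4)) = 24.1661
d((-1, 14), (13, -2)) = 21.2603
d((-1, 14), (27, -2)) = 32.249
d((-15, 8), (-3, 27)) = 22.4722
d((-15, 8), (22, -27)) = 50.9313
d((-15, 8), (21, 4)) = 36.2215
d((-15, 8), (13, -2)) = 29.7321
d((-15, 8), (27, -2)) = 43.1741
d((-3, 27), (22, -27)) = 59.5063
d((-3, 27), (21, 4)) = 33.2415
d((-3, 27), (13, -2)) = 33.121
d((-3, 27), (27, -2)) = 41.7253
d((22, -27), (21, 4)) = 31.0161
d((22, -27), (13, -2)) = 26.5707
d((22, -27), (27, -2)) = 25.4951
d((21, 4), (13, -2)) = 10.0
d((21, 4), (27, -2)) = 8.4853 <-- minimum
d((13, -2), (27, -2)) = 14.0

Closest pair: (21, 4) and (27, -2) with distance 8.4853

The closest pair is (21, 4) and (27, -2) with Euclidean distance 8.4853. For 7 points, brute-force pairwise comparison is shown above. For large n, the divide-and-conquer algorithm (sort by x, recurse on halves, check the dividing strip) achieves O(n log n).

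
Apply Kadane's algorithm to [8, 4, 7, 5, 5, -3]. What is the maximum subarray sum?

Using Kadane's algorithm on [8, 4, 7, 5, 5, -3]:

Scanning through the array:
Position 1 (value 4): max_ending_here = 12, max_so_far = 12
Position 2 (value 7): max_ending_here = 19, max_so_far = 19
Position 3 (value 5): max_ending_here = 24, max_so_far = 24
Position 4 (value 5): max_ending_here = 29, max_so_far = 29
Position 5 (value -3): max_ending_here = 26, max_so_far = 29

Maximum subarray: [8, 4, 7, 5, 5]
Maximum sum: 29

The maximum subarray is [8, 4, 7, 5, 5] with sum 29. This subarray runs from index 0 to index 4.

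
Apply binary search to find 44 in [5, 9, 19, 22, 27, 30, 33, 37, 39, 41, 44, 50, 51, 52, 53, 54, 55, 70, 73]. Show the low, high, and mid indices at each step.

Binary search for 44 in [5, 9, 19, 22, 27, 30, 33, 37, 39, 41, 44, 50, 51, 52, 53, 54, 55, 70, 73]:

lo=0, hi=18, mid=9, arr[mid]=41 -> 41 < 44, search right half
lo=10, hi=18, mid=14, arr[mid]=53 -> 53 > 44, search left half
lo=10, hi=13, mid=11, arr[mid]=50 -> 50 > 44, search left half
lo=10, hi=10, mid=10, arr[mid]=44 -> Found target at index 10!

Binary search finds 44 at index 10 after 4 comparisons. The search repeatedly halves the search space by comparing with the middle element.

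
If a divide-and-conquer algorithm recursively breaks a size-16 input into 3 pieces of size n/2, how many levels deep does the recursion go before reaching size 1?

For divide and conquer with division factor 2:

Problem sizes at each level:
Level 0: 16
Level 1: 8
Level 2: 4
Level 3: 2
Level 4: 1

The root is level 0 and the size-1 base case is level 4 (the tree spans levels 0 through 4, i.e. 5 levels counting the root), so the depth is the number of divisions: log_2(16) = 4

The recursion tree depth is log_2(16) = 4. At each level, the problem size is divided by 2, so it takes 4 divisions to reduce to a base case of size 1. The algorithm makes 3 recursive calls at each level.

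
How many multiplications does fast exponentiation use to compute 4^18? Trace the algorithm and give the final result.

Computing 4^18 by squaring (build up from 4^1; each line after the first costs one multiplication):

4^1 = 4
4^2 = (4^1)^2 = 4^2 = 16
4^4 = (4^2)^2 = 16^2 = 256
4^8 = (4^4)^2 = 256^2 = 65536
4^9 = 4 * 4^8 = 4 * 65536 = 262144
4^18 = (4^9)^2 = 262144^2 = 68719476736

Result: 68719476736
Multiplications needed: 5 (5 lines after 4^1)

4^18 = 68719476736. Using exponentiation by squaring, this requires 5 multiplications. The key idea: if the exponent is even, square the half-power; if odd, multiply by the base once.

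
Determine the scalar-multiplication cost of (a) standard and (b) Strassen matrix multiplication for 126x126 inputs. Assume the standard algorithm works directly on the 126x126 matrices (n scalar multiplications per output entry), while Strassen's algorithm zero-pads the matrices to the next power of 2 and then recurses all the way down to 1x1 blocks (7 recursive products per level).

Matrix multiplication for 126x126 matrices:

Strassen's algorithm requires power-of-2 dimensions. Pad 126x126 to 128x128 (next power of 2).

Standard algorithm: 126^3 = 2000376 multiplications
Strassen's algorithm: 7^(log2(128)) = 7^7 = 823543 multiplications
Savings: 2000376 - 823543 = 1176833 multiplications

Standard: 2000376 multiplications (126^3). Strassen: 823543 multiplications (7^7, after padding to 128x128). Strassen reduces 8 recursive multiplications to 7 at each level.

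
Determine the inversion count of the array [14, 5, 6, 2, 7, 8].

Finding inversions in [14, 5, 6, 2, 7, 8]:

(0, 1): arr[0]=14 > arr[1]=5
(0, 2): arr[0]=14 > arr[2]=6
(0, 3): arr[0]=14 > arr[3]=2
(0, 4): arr[0]=14 > arr[4]=7
(0, 5): arr[0]=14 > arr[5]=8
(1, 3): arr[1]=5 > arr[3]=2
(2, 3): arr[2]=6 > arr[3]=2

Total inversions: 7

The array has 7 inversion(s): (0,1), (0,2), (0,3), (0,4), (0,5), (1,3), (2,3). Each pair (i,j) satisfies i < j and arr[i] > arr[j].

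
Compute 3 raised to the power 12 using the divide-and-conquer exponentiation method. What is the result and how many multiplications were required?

Computing 3^12 by squaring (build up from 3^1; each line after the first costs one multiplication):

3^1 = 3
3^2 = (3^1)^2 = 3^2 = 9
3^3 = 3 * 3^2 = 3 * 9 = 27
3^6 = (3^3)^2 = 27^2 = 729
3^12 = (3^6)^2 = 729^2 = 531441

Result: 531441
Multiplications needed: 4 (4 lines after 3^1)

3^12 = 531441. Using exponentiation by squaring, this requires 4 multiplications. The key idea: if the exponent is even, square the half-power; if odd, multiply by the base once.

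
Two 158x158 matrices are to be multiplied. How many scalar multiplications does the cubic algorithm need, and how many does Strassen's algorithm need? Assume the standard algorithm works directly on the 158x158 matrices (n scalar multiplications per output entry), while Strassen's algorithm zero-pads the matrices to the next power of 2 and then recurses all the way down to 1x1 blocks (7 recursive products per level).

Matrix multiplication for 158x158 matrices:

Strassen's algorithm requires power-of-2 dimensions. Pad 158x158 to 256x256 (next power of 2).

Standard algorithm: 158^3 = 3944312 multiplications
Strassen's algorithm: 7^(log2(256)) = 7^8 = 5764801 multiplications
Difference: 3944312 - 5764801 = -1820489 (Strassen uses MORE here due to padding overhead — for small or just-over-power-of-2 n, padding can outweigh the per-level savings)

Standard: 3944312 multiplications (158^3). Strassen: 5764801 multiplications (7^8, after padding to 256x256). Strassen reduces 8 recursive multiplications to 7 at each level.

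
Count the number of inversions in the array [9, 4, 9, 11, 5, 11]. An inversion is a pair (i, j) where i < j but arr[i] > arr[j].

Finding inversions in [9, 4, 9, 11, 5, 11]:

(0, 1): arr[0]=9 > arr[1]=4
(0, 4): arr[0]=9 > arr[4]=5
(2, 4): arr[2]=9 > arr[4]=5
(3, 4): arr[3]=11 > arr[4]=5

Total inversions: 4

The array has 4 inversion(s): (0,1), (0,4), (2,4), (3,4). Each pair (i,j) satisfies i < j and arr[i] > arr[j].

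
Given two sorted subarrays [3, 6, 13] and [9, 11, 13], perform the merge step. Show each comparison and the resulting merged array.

Merging process:

Compare 3 vs 9: take 3 from left. Merged: [3]
Compare 6 vs 9: take 6 from left. Merged: [3, 6]
Compare 13 vs 9: take 9 from right. Merged: [3, 6, 9]
Compare 13 vs 11: take 11 from right. Merged: [3, 6, 9, 11]
Compare 13 vs 13: take 13 from left. Merged: [3, 6, 9, 11, 13]
Append remaining from right: [13]. Merged: [3, 6, 9, 11, 13, 13]

Final merged array: [3, 6, 9, 11, 13, 13]
Total comparisons: 5

The merged array is [3, 6, 9, 11, 13, 13], requiring 5 comparisons. The merge step runs in O(n) time where n is the total number of elements.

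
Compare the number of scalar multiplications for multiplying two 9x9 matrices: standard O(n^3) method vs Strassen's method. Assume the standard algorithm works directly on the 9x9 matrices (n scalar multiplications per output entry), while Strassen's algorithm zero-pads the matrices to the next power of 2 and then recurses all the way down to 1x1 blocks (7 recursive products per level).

Matrix multiplication for 9x9 matrices:

Strassen's algorithm requires power-of-2 dimensions. Pad 9x9 to 16x16 (next power of 2).

Standard algorithm: 9^3 = 729 multiplications
Strassen's algorithm: 7^(log2(16)) = 7^4 = 2401 multiplications
Difference: 729 - 2401 = -1672 (Strassen uses MORE here due to padding overhead — for small or just-over-power-of-2 n, padding can outweigh the per-level savings)

Standard: 729 multiplications (9^3). Strassen: 2401 multiplications (7^4, after padding to 16x16). Strassen reduces 8 recursive multiplications to 7 at each level.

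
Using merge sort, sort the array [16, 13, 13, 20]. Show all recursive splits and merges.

Merge sort trace:

Split: [16, 13, 13, 20] -> [16, 13] and [13, 20]
  Split: [16, 13] -> [16] and [13]
  Merge: [16] + [13] -> [13, 16]
  Split: [13, 20] -> [13] and [20]
  Merge: [13] + [20] -> [13, 20]
Merge: [13, 16] + [13, 20] -> [13, 13, 16, 20]

Final sorted array: [13, 13, 16, 20]

The merge sort proceeds by recursively splitting the array and merging sorted halves.
After all merges, the sorted array is [13, 13, 16, 20].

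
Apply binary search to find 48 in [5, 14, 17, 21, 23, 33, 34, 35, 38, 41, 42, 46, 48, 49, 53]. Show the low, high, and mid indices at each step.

Binary search for 48 in [5, 14, 17, 21, 23, 33, 34, 35, 38, 41, 42, 46, 48, 49, 53]:

lo=0, hi=14, mid=7, arr[mid]=35 -> 35 < 48, search right half
lo=8, hi=14, mid=11, arr[mid]=46 -> 46 < 48, search right half
lo=12, hi=14, mid=13, arr[mid]=49 -> 49 > 48, search left half
lo=12, hi=12, mid=12, arr[mid]=48 -> Found target at index 12!

Binary search finds 48 at index 12 after 4 comparisons. The search repeatedly halves the search space by comparing with the middle element.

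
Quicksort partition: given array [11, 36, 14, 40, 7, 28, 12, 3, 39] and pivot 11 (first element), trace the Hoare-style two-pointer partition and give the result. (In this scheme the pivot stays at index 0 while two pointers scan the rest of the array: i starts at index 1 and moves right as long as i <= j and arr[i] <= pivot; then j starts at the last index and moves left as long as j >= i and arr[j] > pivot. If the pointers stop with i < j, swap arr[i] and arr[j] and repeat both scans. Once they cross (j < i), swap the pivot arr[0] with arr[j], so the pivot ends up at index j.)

Hoare-style two-pointer partition with pivot = 11:

Initial array: [11, 36, 14, 40, 7, 28, 12, 3, 39]

Pointers start at i = 1, j = 8.
i stops at index 1 (arr[1]=36 > 11), j stops at index 7 (arr[7]=3 <= 11): swap arr[1] and arr[7], array becomes [11, 3, 14, 40, 7, 28, 12, 36, 39]
i stops at index 2 (arr[2]=14 > 11), j stops at index 4 (arr[4]=7 <= 11): swap arr[2] and arr[4], array becomes [11, 3, 7, 40, 14, 28, 12, 36, 39]
i ends at 3, j ends at 2: the pointers have crossed (j < i), so scanning stops.

Swap pivot arr[0] with arr[2] to place pivot at position 2: [7, 3, 11, 40, 14, 28, 12, 36, 39]
Pivot position: 2

After partitioning with pivot 11, the array becomes [7, 3, 11, 40, 14, 28, 12, 36, 39]. The pivot is placed at index 2. All elements to the left of the pivot are <= 11, and all elements to the right are > 11.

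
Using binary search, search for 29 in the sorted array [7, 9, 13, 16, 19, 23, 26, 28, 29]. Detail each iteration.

Binary search for 29 in [7, 9, 13, 16, 19, 23, 26, 28, 29]:

lo=0, hi=8, mid=4, arr[mid]=19 -> 19 < 29, search right half
lo=5, hi=8, mid=6, arr[mid]=26 -> 26 < 29, search right half
lo=7, hi=8, mid=7, arr[mid]=28 -> 28 < 29, search right half
lo=8, hi=8, mid=8, arr[mid]=29 -> Found target at index 8!

Binary search finds 29 at index 8 after 4 comparisons. The search repeatedly halves the search space by comparing with the middle element.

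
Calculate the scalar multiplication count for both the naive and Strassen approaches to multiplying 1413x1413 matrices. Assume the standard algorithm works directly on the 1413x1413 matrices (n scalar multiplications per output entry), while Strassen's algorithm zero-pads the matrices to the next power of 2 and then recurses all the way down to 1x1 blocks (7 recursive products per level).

Matrix multiplication for 1413x1413 matrices:

Strassen's algorithm requires power-of-2 dimensions. Pad 1413x1413 to 2048x2048 (next power of 2).

Standard algorithm: 1413^3 = 2821151997 multiplications
Strassen's algorithm: 7^(log2(2048)) = 7^11 = 1977326743 multiplications
Savings: 2821151997 - 1977326743 = 843825254 multiplications

Standard: 2821151997 multiplications (1413^3). Strassen: 1977326743 multiplications (7^11, after padding to 2048x2048). Strassen reduces 8 recursive multiplications to 7 at each level.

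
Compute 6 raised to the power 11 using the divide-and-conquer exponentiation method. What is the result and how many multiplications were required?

Computing 6^11 by squaring (build up from 6^1; each line after the first costs one multiplication):

6^1 = 6
6^2 = (6^1)^2 = 6^2 = 36
6^4 = (6^2)^2 = 36^2 = 1296
6^5 = 6 * 6^4 = 6 * 1296 = 7776
6^10 = (6^5)^2 = 7776^2 = 60466176
6^11 = 6 * 6^10 = 6 * 60466176 = 362797056

Result: 362797056
Multiplications needed: 5 (5 lines after 6^1)

6^11 = 362797056. Using exponentiation by squaring, this requires 5 multiplications. The key idea: if the exponent is even, square the half-power; if odd, multiply by the base once.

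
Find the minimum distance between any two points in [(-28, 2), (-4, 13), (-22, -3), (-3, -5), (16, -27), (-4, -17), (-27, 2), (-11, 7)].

Computing all pairwise distances among 8 points:

d((-28, 2), (-4, 13)) = 26.4008
d((-28, 2), (-22, -3)) = 7.8102
d((-28, 2), (-3, -5)) = 25.9615
d((-28, 2), (16, -27)) = 52.6972
d((-28, 2), (-4, -17)) = 30.6105
d((-28, 2), (-27, 2)) = 1.0 <-- minimum
d((-28, 2), (-11, 7)) = 17.72
d((-4, 13), (-22, -3)) = 24.0832
d((-4, 13), (-3, -5)) = 18.0278
d((-4, 13), (16, -27)) = 44.7214
d((-4, 13), (-4, -17)) = 30.0
d((-4, 13), (-27, 2)) = 25.4951
d((-4, 13), (-11, 7)) = 9.2195
d((-22, -3), (-3, -5)) = 19.105
d((-22, -3), (16, -27)) = 44.9444
d((-22, -3), (-4, -17)) = 22.8035
d((-22, -3), (-27, 2)) = 7.0711
d((-22, -3), (-11, 7)) = 14.8661
d((-3, -5), (16, -27)) = 29.0689
d((-3, -5), (-4, -17)) = 12.0416
d((-3, -5), (-27, 2)) = 25.0
d((-3, -5), (-11, 7)) = 14.4222
d((16, -27), (-4, -17)) = 22.3607
d((16, -27), (-27, 2)) = 51.8652
d((16, -27), (-11, 7)) = 43.4166
d((-4, -17), (-27, 2)) = 29.8329
d((-4, -17), (-11, 7)) = 25.0
d((-27, 2), (-11, 7)) = 16.7631

Closest pair: (-28, 2) and (-27, 2) with distance 1.0

The closest pair is (-28, 2) and (-27, 2) with Euclidean distance 1.0. For 8 points, brute-force pairwise comparison is shown above. For large n, the divide-and-conquer algorithm (sort by x, recurse on halves, check the dividing strip) achieves O(n log n).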